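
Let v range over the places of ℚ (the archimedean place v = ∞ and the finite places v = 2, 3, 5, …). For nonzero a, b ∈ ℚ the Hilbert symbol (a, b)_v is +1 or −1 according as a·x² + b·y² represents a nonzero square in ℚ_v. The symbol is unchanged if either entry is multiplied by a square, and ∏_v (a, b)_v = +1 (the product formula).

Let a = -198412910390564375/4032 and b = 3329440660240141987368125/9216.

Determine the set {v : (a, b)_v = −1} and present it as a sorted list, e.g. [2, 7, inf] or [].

[7, 43]

Mod squares: a ≡ -2849, b ≡ 18918581. Check v ∈ {∞, 2, 3, 5, 7, 11, 19, 23, 37, 43, 47}.
v=7: a=7^-1·(≡6), b=7^0·(≡6) mod 7; (6|7)=-1, (6|7)=-1; (−1)^{-1·0·3}·(-1)^0·(-1)^-1 = -1.
v=19: a=19^2·(≡1), b=19^4·(≡2) mod 19; (1|19)=+1, (2|19)=-1; (−1)^{2·4·9}·(+1)^4·(-1)^2 = +1.
v=47: a=47^2·(≡28), b=47^3·(≡15) mod 47; (28|47)=+1, (15|47)=-1; (−1)^{2·3·23}·(+1)^3·(-1)^2 = +1.
v=3: a=3^-2·(≡1), b=3^-2·(≡2) mod 3; (1|3)=+1, (2|3)=-1; (−1)^{-2·-2·1}·(+1)^-2·(-1)^-2 = +1.
v=37: a=37^1·(≡1), b=37^1·(≡4) mod 37; (1|37)=+1, (4|37)=+1; (−1)^{1·1·18}·(+1)^1·(+1)^1 = +1.
v=23: a=23^2·(≡1), b=23^3·(≡21) mod 23; (1|23)=+1, (21|23)=-1; (−1)^{2·3·11}·(+1)^3·(-1)^2 = +1.
v=43: a=43^2·(≡30), b=43^3·(≡5) mod 43; (30|43)=-1, (5|43)=-1; (−1)^{2·3·21}·(-1)^3·(-1)^2 = -1.
v=5: a=5^4·(≡1), b=5^4·(≡4) mod 5; (1|5)=+1, (4|5)=+1; (−1)^{4·4·2}·(+1)^4·(+1)^4 = +1.
v=11: a=11^1·(≡9), b=11^1·(≡8) mod 11; (9|11)=+1, (8|11)=-1; (−1)^{1·1·5}·(+1)^1·(-1)^1 = +1.
v=∞: -2849 < 0 and 18918581 > 0  ⇒  (a,b)_∞ = +1.
v=2: v_2(a)=-6, v_2(b)=-10; units ≡ 7, 5 (mod 8); ε·ε+αω+βω = 1·0+-6·1+-10·0 ≡ 0  ⇒  (a,b)_2 = +1.
Ram(-2849, 18918581) = {7, 43}; no ℚ_7-point on the conic.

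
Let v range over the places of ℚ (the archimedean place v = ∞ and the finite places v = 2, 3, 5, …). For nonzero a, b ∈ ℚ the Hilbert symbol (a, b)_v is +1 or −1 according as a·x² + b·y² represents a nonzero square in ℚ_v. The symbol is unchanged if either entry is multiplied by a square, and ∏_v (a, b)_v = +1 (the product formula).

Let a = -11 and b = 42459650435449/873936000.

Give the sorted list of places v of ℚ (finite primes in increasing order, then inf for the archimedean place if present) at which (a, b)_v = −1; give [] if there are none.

Mod squares: a ≡ -11, b ≡ 210. Check v ∈ {∞, 2, 3, 5, 7, 11, 13, 17, 19, 23, 31, 37}.
v=37: a=37^0·(≡26), b=37^2·(≡26) mod 37; (26|37)=+1, (26|37)=+1; (−1)^{0·2·18}·(+1)^2·(+1)^0 = +1.
v=31: a=31^0·(≡20), b=31^2·(≡13) mod 31; (20|31)=+1, (13|31)=-1; (−1)^{0·2·15}·(+1)^2·(-1)^0 = +1.
v=11: a=11^1·(≡10), b=11^0·(≡9) mod 11; (10|11)=-1, (9|11)=+1; (−1)^{1·0·5}·(-1)^0·(+1)^1 = +1.
v=17: a=17^0·(≡6), b=17^-2·(≡11) mod 17; (6|17)=-1, (11|17)=-1; (−1)^{0·-2·8}·(-1)^-2·(-1)^0 = +1.
v=2: v_2(a)=0, v_2(b)=-7; units ≡ 5, 1 (mod 8); ε·ε+αω+βω = 0·0+0·0+-7·1 ≡ 1  ⇒  (a,b)_2 = -1.
v=∞: -11 < 0 and 210 > 0  ⇒  (a,b)_∞ = +1.
v=7: a=7^0·(≡3), b=7^-1·(≡4) mod 7; (3|7)=-1, (4|7)=+1; (−1)^{0·-1·3}·(-1)^-1·(+1)^0 = -1.
v=5: a=5^0·(≡4), b=5^-3·(≡3) mod 5; (4|5)=+1, (3|5)=-1; (−1)^{0·-3·2}·(+1)^-3·(-1)^0 = +1.
v=23: a=23^0·(≡12), b=23^2·(≡13) mod 23; (12|23)=+1, (13|23)=+1; (−1)^{0·2·11}·(+1)^2·(+1)^0 = +1.
v=3: a=3^0·(≡1), b=3^-3·(≡1) mod 3; (1|3)=+1, (1|3)=+1; (−1)^{0·-3·1}·(+1)^-3·(+1)^0 = +1.
v=19: a=19^0·(≡8), b=19^2·(≡6) mod 19; (8|19)=-1, (6|19)=+1; (−1)^{0·2·9}·(-1)^2·(+1)^0 = +1.
v=13: a=13^0·(≡2), b=13^2·(≡2) mod 13; (2|13)=-1, (2|13)=-1; (−1)^{0·2·6}·(-1)^2·(-1)^0 = +1.
|Ram(-11, 210)| = 2, even; anisotropic at {2, 7}.

[2, 7]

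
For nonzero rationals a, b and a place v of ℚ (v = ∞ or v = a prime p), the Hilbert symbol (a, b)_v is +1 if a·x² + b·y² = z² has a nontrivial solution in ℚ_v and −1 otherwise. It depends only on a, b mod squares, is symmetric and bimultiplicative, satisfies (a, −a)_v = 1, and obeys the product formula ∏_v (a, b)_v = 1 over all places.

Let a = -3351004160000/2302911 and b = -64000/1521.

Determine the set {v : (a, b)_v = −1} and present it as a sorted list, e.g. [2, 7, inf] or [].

(a, b) ≡ (-2886, -10) mod (ℚ^×)²; places V = {2, 3, 5, 7, 13, 19, 37, ∞}.
(a,b)_5: α=4, u≡4; β=3, v≡3 (mod 5); (4|5)=+1, (3|5)=-1; sign (−1)^0·+1^3·-1^4 = +1.
(a,b)_∞: sgn(-2886)=−, sgn(-10)=−, so -1.
(a,b)_2: α=13, β=9; u≡5, v≡3 (mod 8); ε(u)ε(v)=0·1, αω(v)=13·1, βω(u)=9·1; sum ≡ 0  ⇒  +1.
(a,b)_3: α=-11, u≡1; β=-2, v≡2 (mod 3); (1|3)=+1, (2|3)=-1; sign (−1)^0·+1^-2·-1^-11 = -1.
(a,b)_37: α=1, u≡7; β=0, v≡21 (mod 37); (7|37)=+1, (21|37)=+1; sign (−1)^0·+1^0·+1^1 = +1.
(a,b)_19: α=2, u≡3; β=0, v≡11 (mod 19); (3|19)=-1, (11|19)=+1; sign (−1)^0·-1^0·+1^2 = +1.
(a,b)_13: α=-1, u≡4; β=-2, v≡10 (mod 13); (4|13)=+1, (10|13)=+1; sign (−1)^0·+1^-2·+1^-1 = +1.
(a,b)_7: α=2, u≡5; β=0, v≡4 (mod 7); (5|7)=-1, (4|7)=+1; sign (−1)^0·-1^0·+1^2 = +1.
(-2886, -10 / ℚ) ramifies at {3, ∞}: a division algebra.

[3, inf]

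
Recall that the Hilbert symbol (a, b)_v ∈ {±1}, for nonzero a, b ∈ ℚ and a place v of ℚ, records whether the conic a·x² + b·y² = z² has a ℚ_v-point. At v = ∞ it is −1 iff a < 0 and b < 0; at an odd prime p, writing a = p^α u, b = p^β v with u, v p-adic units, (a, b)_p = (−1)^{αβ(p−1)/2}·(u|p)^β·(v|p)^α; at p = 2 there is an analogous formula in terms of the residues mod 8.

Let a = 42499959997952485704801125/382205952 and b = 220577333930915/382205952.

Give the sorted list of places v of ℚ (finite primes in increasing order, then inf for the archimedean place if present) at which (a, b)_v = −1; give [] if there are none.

Mod squares: a ≡ 17290, b ≡ 2470. Check v ∈ {∞, 2, 3, 5, 7, 11, 13, 17, 19, 29, 59}.
v=17: a=17^2·(≡8), b=17^0·(≡14) mod 17; (8|17)=+1, (14|17)=-1; (−1)^{2·0·8}·(+1)^0·(-1)^2 = +1.
v=5: a=5^3·(≡2), b=5^1·(≡4) mod 5; (2|5)=-1, (4|5)=+1; (−1)^{3·1·2}·(-1)^1·(+1)^3 = -1.
v=3: a=3^-6·(≡1), b=3^-6·(≡1) mod 3; (1|3)=+1, (1|3)=+1; (−1)^{-6·-6·1}·(+1)^-6·(+1)^-6 = +1.
v=11: a=11^2·(≡4), b=11^0·(≡7) mod 11; (4|11)=+1, (7|11)=-1; (−1)^{2·0·5}·(+1)^0·(-1)^2 = +1.
v=7: a=7^1·(≡3), b=7^0·(≡5) mod 7; (3|7)=-1, (5|7)=-1; (−1)^{1·0·3}·(-1)^0·(-1)^1 = -1.
v=59: a=59^0·(≡25), b=59^2·(≡3) mod 59; (25|59)=+1, (3|59)=+1; (−1)^{0·2·29}·(+1)^2·(+1)^0 = +1.
v=2: v_2(a)=-19, v_2(b)=-19; units ≡ 5, 3 (mod 8); ε·ε+αω+βω = 0·1+-19·1+-19·1 ≡ 0  ⇒  (a,b)_2 = +1.
v=∞: 17290 > 0 and 2470 > 0  ⇒  (a,b)_∞ = +1.
v=13: a=13^3·(≡3), b=13^3·(≡7) mod 13; (3|13)=+1, (7|13)=-1; (−1)^{3·3·6}·(+1)^3·(-1)^3 = -1.
v=29: a=29^4·(≡28), b=29^2·(≡22) mod 29; (28|29)=+1, (22|29)=+1; (−1)^{4·2·14}·(+1)^2·(+1)^4 = +1.
v=19: a=19^7·(≡11), b=19^3·(≡7) mod 19; (11|19)=+1, (7|19)=+1; (−1)^{7·3·9}·(+1)^3·(+1)^7 = -1.
|Ram(17290, 2470)| = 4, even; anisotropic at {5, 7, 13, 19}.

[5, 7, 13, 19]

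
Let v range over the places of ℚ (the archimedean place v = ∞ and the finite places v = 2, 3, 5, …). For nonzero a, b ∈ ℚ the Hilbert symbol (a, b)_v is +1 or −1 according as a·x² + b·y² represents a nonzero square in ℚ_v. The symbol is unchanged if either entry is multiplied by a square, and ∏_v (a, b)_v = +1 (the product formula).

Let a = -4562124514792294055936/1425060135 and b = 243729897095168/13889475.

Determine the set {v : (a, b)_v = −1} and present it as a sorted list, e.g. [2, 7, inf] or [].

(a, b) ≡ (-165, 437) mod (ℚ^×)²; places V = {2, 3, 5, 11, 17, 19, 23, ∞}.
(a,b)_5: α=-1, u≡2; β=-2, v≡2 (mod 5); (2|5)=-1, (2|5)=-1; sign (−1)^0·-1^-2·-1^-1 = -1.
(a,b)_11: α=3, u≡10; β=2, v≡7 (mod 11); (10|11)=-1, (7|11)=-1; sign (−1)^0·-1^2·-1^3 = -1.
(a,b)_17: α=6, u≡6; β=4, v≡12 (mod 17); (6|17)=-1, (12|17)=-1; sign (−1)^0·-1^4·-1^6 = +1.
(a,b)_∞: sgn(-165)=−, sgn(437)=+, so +1.
(a,b)_2: α=28, β=20; u≡3, v≡5 (mod 8); ε(u)ε(v)=1·0, αω(v)=28·1, βω(u)=20·1; sum ≡ 0  ⇒  +1.
(a,b)_19: α=-4, u≡11; β=-3, v≡4 (mod 19); (11|19)=+1, (4|19)=+1; sign (−1)^0·+1^-3·+1^-4 = +1.
(a,b)_3: α=-7, u≡2; β=-4, v≡2 (mod 3); (2|3)=-1, (2|3)=-1; sign (−1)^0·-1^-4·-1^-7 = -1.
(a,b)_23: α=2, u≡17; β=1, v≡7 (mod 23); (17|23)=-1, (7|23)=-1; sign (−1)^0·-1^1·-1^2 = -1.
(-165, 437 / ℚ) ramifies at {3, 5, 11, 23}: a division algebra.

[3, 5, 11, 23]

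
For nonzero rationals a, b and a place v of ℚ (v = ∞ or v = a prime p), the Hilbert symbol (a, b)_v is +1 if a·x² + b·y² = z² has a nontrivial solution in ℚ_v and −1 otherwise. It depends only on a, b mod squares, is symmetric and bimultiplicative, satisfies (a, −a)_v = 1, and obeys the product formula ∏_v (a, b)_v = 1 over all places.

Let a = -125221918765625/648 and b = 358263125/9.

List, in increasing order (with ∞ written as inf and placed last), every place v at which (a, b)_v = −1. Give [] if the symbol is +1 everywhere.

[2, 11, 31, 41]

(a, b) ≡ (-82, 341) mod (ℚ^×)²; places V = {2, 3, 5, 11, 31, 41, ∞}.
(a,b)_∞: sgn(-82)=−, sgn(341)=+, so +1.
(a,b)_5: α=6, u≡3; β=4, v≡4 (mod 5); (3|5)=-1, (4|5)=+1; sign (−1)^0·-1^4·+1^6 = +1.
(a,b)_11: α=2, u≡10; β=1, v≡4 (mod 11); (10|11)=-1, (4|11)=+1; sign (−1)^0·-1^1·+1^2 = -1.
(a,b)_3: α=-4, u≡2; β=-2, v≡2 (mod 3); (2|3)=-1, (2|3)=-1; sign (−1)^0·-1^-2·-1^-4 = +1.
(a,b)_2: α=-3, β=0; u≡7, v≡5 (mod 8); ε(u)ε(v)=1·0, αω(v)=-3·1, βω(u)=0·0; sum ≡ 1  ⇒  -1.
(a,b)_41: α=3, u≡23; β=2, v≡19 (mod 41); (23|41)=+1, (19|41)=-1; sign (−1)^0·+1^2·-1^3 = -1.
(a,b)_31: α=2, u≡23; β=1, v≡29 (mod 31); (23|31)=-1, (29|31)=-1; sign (−1)^0·-1^1·-1^2 = -1.
|Ram(-82, 341)| = 4, even; anisotropic at {2, 11, 31, 41}.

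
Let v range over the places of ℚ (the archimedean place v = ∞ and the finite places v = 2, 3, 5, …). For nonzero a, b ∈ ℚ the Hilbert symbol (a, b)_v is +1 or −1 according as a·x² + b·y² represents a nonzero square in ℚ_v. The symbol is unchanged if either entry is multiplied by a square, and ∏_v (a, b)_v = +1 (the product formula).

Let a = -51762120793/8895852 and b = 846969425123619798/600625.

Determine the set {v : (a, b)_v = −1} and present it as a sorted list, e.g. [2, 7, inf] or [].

Mod squares: a ≡ -38019, b ≡ 243542. Check v ∈ {∞, 2, 3, 5, 7, 11, 13, 17, 19, 23, 29, 31, 41, 43, 47}.
v=17: a=17^0·(≡10), b=17^1·(≡14) mod 17; (10|17)=-1, (14|17)=-1; (−1)^{0·1·8}·(-1)^1·(-1)^0 = -1.
v=13: a=13^0·(≡5), b=13^3·(≡10) mod 13; (5|13)=-1, (10|13)=+1; (−1)^{0·3·6}·(-1)^3·(+1)^0 = -1.
v=19: a=19^1·(≡12), b=19^1·(≡8) mod 19; (12|19)=-1, (8|19)=-1; (−1)^{1·1·9}·(-1)^1·(-1)^1 = -1.
v=3: a=3^-3·(≡2), b=3^8·(≡2) mod 3; (2|3)=-1, (2|3)=-1; (−1)^{-3·8·1}·(-1)^8·(-1)^-3 = -1.
v=41: a=41^-2·(≡13), b=41^0·(≡40) mod 41; (13|41)=-1, (40|41)=+1; (−1)^{-2·0·20}·(-1)^0·(+1)^-2 = +1.
v=47: a=47^2·(≡4), b=47^0·(≡38) mod 47; (4|47)=+1, (38|47)=-1; (−1)^{2·0·23}·(+1)^0·(-1)^2 = +1.
v=23: a=23^1·(≡8), b=23^2·(≡9) mod 23; (8|23)=+1, (9|23)=+1; (−1)^{1·2·11}·(+1)^2·(+1)^1 = +1.
v=5: a=5^0·(≡1), b=5^-4·(≡3) mod 5; (1|5)=+1, (3|5)=-1; (−1)^{0·-4·2}·(+1)^-4·(-1)^0 = +1.
v=2: v_2(a)=-2, v_2(b)=1; units ≡ 5, 3 (mod 8); ε·ε+αω+βω = 0·1+-2·1+1·1 ≡ 1  ⇒  (a,b)_2 = -1.
v=11: a=11^0·(≡10), b=11^2·(≡8) mod 11; (10|11)=-1, (8|11)=-1; (−1)^{0·2·5}·(-1)^2·(-1)^0 = +1.
v=∞: -38019 < 0 and 243542 > 0  ⇒  (a,b)_∞ = +1.
v=29: a=29^1·(≡24), b=29^1·(≡19) mod 29; (24|29)=+1, (19|29)=-1; (−1)^{1·1·14}·(+1)^1·(-1)^1 = -1.
v=31: a=31^0·(≡1), b=31^-2·(≡13) mod 31; (1|31)=+1, (13|31)=-1; (−1)^{0·-2·15}·(+1)^-2·(-1)^0 = +1.
v=43: a=43^2·(≡16), b=43^0·(≡12) mod 43; (16|43)=+1, (12|43)=-1; (−1)^{2·0·21}·(+1)^0·(-1)^2 = +1.
v=7: a=7^-2·(≡3), b=7^2·(≡6) mod 7; (3|7)=-1, (6|7)=-1; (−1)^{-2·2·3}·(-1)^2·(-1)^-2 = +1.
(-38019, 243542 / ℚ) ramifies at {2, 3, 13, 17, 19, 29}: a division algebra.

[2, 3, 13, 17, 19, 29]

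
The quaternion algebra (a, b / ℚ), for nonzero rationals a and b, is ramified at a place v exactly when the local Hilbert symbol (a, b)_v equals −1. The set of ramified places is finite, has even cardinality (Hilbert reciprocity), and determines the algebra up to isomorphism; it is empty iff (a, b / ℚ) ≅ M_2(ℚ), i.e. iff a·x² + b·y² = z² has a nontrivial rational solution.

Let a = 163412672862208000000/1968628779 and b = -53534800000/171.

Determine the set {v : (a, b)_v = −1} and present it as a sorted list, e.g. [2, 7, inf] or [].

[2, 5]

(a, b) ≡ (418, -48070) mod (ℚ^×)²; places V = {2, 3, 5, 7, 11, 13, 19, 23, 29, ∞}.
(a,b)_23: α=6, u≡1; β=3, v≡13 (mod 23); (1|23)=+1, (13|23)=+1; sign (−1)^0·+1^3·+1^6 = +1.
(a,b)_5: α=6, u≡3; β=5, v≡4 (mod 5); (3|5)=-1, (4|5)=+1; sign (−1)^0·-1^5·+1^6 = -1.
(a,b)_29: α=-2, u≡26; β=0, v≡2 (mod 29); (26|29)=-1, (2|29)=-1; sign (−1)^0·-1^0·-1^-2 = +1.
(a,b)_2: α=17, β=7; u≡1, v≡5 (mod 8); ε(u)ε(v)=0·0, αω(v)=17·1, βω(u)=7·0; sum ≡ 1  ⇒  -1.
(a,b)_13: α=-2, u≡8; β=0, v≡10 (mod 13); (8|13)=-1, (10|13)=+1; sign (−1)^0·-1^0·+1^-2 = +1.
(a,b)_19: α=-1, u≡18; β=-1, v≡5 (mod 19); (18|19)=-1, (5|19)=+1; sign (−1)^1·-1^-1·+1^-1 = +1.
(a,b)_11: α=1, u≡3; β=1, v≡8 (mod 11); (3|11)=+1, (8|11)=-1; sign (−1)^1·+1^1·-1^1 = +1.
(a,b)_3: α=-6, u≡1; β=-2, v≡2 (mod 3); (1|3)=+1, (2|3)=-1; sign (−1)^0·+1^-2·-1^-6 = +1.
(a,b)_7: α=2, u≡6; β=0, v≡6 (mod 7); (6|7)=-1, (6|7)=-1; sign (−1)^0·-1^0·-1^2 = +1.
(a,b)_∞: sgn(418)=+, sgn(-48070)=−, so +1.
Ram(418, -48070) = {2, 5}; no ℚ_2-point on the conic.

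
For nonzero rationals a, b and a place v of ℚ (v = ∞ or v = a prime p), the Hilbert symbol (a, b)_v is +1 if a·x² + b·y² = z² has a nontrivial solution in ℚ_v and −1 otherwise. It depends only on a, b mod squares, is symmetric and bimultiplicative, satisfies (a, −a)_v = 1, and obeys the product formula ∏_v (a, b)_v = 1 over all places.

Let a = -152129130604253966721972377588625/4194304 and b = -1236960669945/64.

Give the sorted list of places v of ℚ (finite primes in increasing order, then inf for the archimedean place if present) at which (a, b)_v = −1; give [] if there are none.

(a, b) ≡ (-2029105, -149373345) mod (ℚ^×)²; places V = {2, 3, 5, 7, 11, 13, 19, 29, 31, 53, ∞}.
(a,b)_5: α=3, u≡4; β=1, v≡4 (mod 5); (4|5)=+1, (4|5)=+1; sign (−1)^0·+1^1·+1^3 = +1.
(a,b)_31: α=3, u≡12; β=1, v≡11 (mod 31); (12|31)=-1, (11|31)=-1; sign (−1)^1·-1^1·-1^3 = -1.
(a,b)_13: α=5, u≡6; β=2, v≡1 (mod 13); (6|13)=-1, (1|13)=+1; sign (−1)^0·-1^2·+1^5 = +1.
(a,b)_2: α=-22, β=-6; u≡7, v≡7 (mod 8); ε(u)ε(v)=1·1, αω(v)=-22·0, βω(u)=-6·0; sum ≡ 1  ⇒  -1.
(a,b)_53: α=3, u≡48; β=1, v≡43 (mod 53); (48|53)=-1, (43|53)=+1; sign (−1)^0·-1^1·+1^3 = -1.
(a,b)_19: α=3, u≡7; β=1, v≡2 (mod 19); (7|19)=+1, (2|19)=-1; sign (−1)^1·+1^1·-1^3 = +1.
(a,b)_29: α=2, u≡22; β=1, v≡22 (mod 29); (22|29)=+1, (22|29)=+1; sign (−1)^0·+1^1·+1^2 = +1.
(a,b)_7: α=6, u≡5; β=2, v≡5 (mod 7); (5|7)=-1, (5|7)=-1; sign (−1)^0·-1^2·-1^6 = +1.
(a,b)_11: α=2, u≡7; β=1, v≡6 (mod 11); (7|11)=-1, (6|11)=-1; sign (−1)^0·-1^1·-1^2 = -1.
(a,b)_∞: sgn(-2029105)=−, sgn(-149373345)=−, so -1.
(a,b)_3: α=2, u≡2; β=1, v≡2 (mod 3); (2|3)=-1, (2|3)=-1; sign (−1)^0·-1^1·-1^2 = -1.
Ram(-2029105, -149373345) = {2, 3, 11, 31, 53, ∞}; no ℚ_2-point on the conic.

[2, 3, 11, 31, 53, inf]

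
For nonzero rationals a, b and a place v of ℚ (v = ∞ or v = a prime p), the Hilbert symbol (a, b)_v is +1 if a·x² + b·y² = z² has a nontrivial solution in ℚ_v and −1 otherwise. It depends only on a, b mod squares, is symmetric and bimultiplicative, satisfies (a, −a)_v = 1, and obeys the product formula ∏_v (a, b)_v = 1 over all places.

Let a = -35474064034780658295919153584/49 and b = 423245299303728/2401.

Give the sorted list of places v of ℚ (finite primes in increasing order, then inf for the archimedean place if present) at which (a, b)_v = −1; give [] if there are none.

Mod squares: a ≡ -2515371, b ≡ 1971507. Check v ∈ {∞, 2, 3, 7, 11, 17, 29, 31, 37, 43}.
v=31: a=31^3·(≡6), b=31^1·(≡1) mod 31; (6|31)=-1, (1|31)=+1; (−1)^{3·1·15}·(-1)^1·(+1)^3 = +1.
v=11: a=11^2·(≡8), b=11^2·(≡7) mod 11; (8|11)=-1, (7|11)=-1; (−1)^{2·2·5}·(-1)^2·(-1)^2 = +1.
v=∞: -2515371 < 0 and 1971507 > 0  ⇒  (a,b)_∞ = +1.
v=43: a=43^3·(≡7), b=43^1·(≡31) mod 43; (7|43)=-1, (31|43)=+1; (−1)^{3·1·21}·(-1)^1·(+1)^3 = +1.
v=17: a=17^3·(≡7), b=17^1·(≡14) mod 17; (7|17)=-1, (14|17)=-1; (−1)^{3·1·8}·(-1)^1·(-1)^3 = +1.
v=7: a=7^-2·(≡2), b=7^-4·(≡6) mod 7; (2|7)=+1, (6|7)=-1; (−1)^{-2·-4·3}·(+1)^-4·(-1)^-2 = +1.
v=3: a=3^3·(≡1), b=3^5·(≡1) mod 3; (1|3)=+1, (1|3)=+1; (−1)^{3·5·1}·(+1)^5·(+1)^3 = -1.
v=29: a=29^2·(≡18), b=29^1·(≡25) mod 29; (18|29)=-1, (25|29)=+1; (−1)^{2·1·14}·(-1)^1·(+1)^2 = -1.
v=2: v_2(a)=4, v_2(b)=4; units ≡ 5, 3 (mod 8); ε·ε+αω+βω = 0·1+4·1+4·1 ≡ 0  ⇒  (a,b)_2 = +1.
v=37: a=37^5·(≡23), b=37^2·(≡21) mod 37; (23|37)=-1, (21|37)=+1; (−1)^{5·2·18}·(-1)^2·(+1)^5 = +1.
(-2515371, 1971507 / ℚ) ramifies at {3, 29}: a division algebra.

[3, 29]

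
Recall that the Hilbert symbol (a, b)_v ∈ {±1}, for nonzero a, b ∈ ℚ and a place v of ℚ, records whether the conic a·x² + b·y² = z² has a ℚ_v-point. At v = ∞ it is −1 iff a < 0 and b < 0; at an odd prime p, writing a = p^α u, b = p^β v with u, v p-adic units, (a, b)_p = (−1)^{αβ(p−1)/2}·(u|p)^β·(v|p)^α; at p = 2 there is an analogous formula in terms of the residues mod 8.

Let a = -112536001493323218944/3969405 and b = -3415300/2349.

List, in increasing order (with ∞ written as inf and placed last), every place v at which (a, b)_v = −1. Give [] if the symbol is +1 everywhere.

Mod squares: a ≡ -37555, b ≡ -20213. Check v ∈ {∞, 2, 3, 5, 7, 11, 17, 29, 37, 41}.
v=7: a=7^7·(≡4), b=7^2·(≡5) mod 7; (4|7)=+1, (5|7)=-1; (−1)^{7·2·3}·(+1)^2·(-1)^7 = -1.
v=37: a=37^1·(≡34), b=37^0·(≡30) mod 37; (34|37)=+1, (30|37)=+1; (−1)^{1·0·18}·(+1)^0·(+1)^1 = +1.
v=41: a=41^2·(≡8), b=41^1·(≡1) mod 41; (8|41)=+1, (1|41)=+1; (−1)^{2·1·20}·(+1)^1·(+1)^2 = +1.
v=3: a=3^-8·(≡2), b=3^-4·(≡1) mod 3; (2|3)=-1, (1|3)=+1; (−1)^{-8·-4·1}·(-1)^-4·(+1)^-8 = +1.
v=29: a=29^1·(≡12), b=29^-1·(≡24) mod 29; (12|29)=-1, (24|29)=+1; (−1)^{1·-1·14}·(-1)^-1·(+1)^1 = -1.
v=17: a=17^2·(≡8), b=17^1·(≡2) mod 17; (8|17)=+1, (2|17)=+1; (−1)^{2·1·8}·(+1)^1·(+1)^2 = +1.
v=∞: -37555 < 0 and -20213 < 0  ⇒  (a,b)_∞ = -1.
v=11: a=11^-2·(≡7), b=11^0·(≡4) mod 11; (7|11)=-1, (4|11)=+1; (−1)^{-2·0·5}·(-1)^0·(+1)^-2 = +1.
v=2: v_2(a)=18, v_2(b)=2; units ≡ 5, 3 (mod 8); ε·ε+αω+βω = 0·1+18·1+2·1 ≡ 0  ⇒  (a,b)_2 = +1.
v=5: a=5^-1·(≡1), b=5^2·(≡2) mod 5; (1|5)=+1, (2|5)=-1; (−1)^{-1·2·2}·(+1)^2·(-1)^-1 = -1.
(-37555, -20213 / ℚ) ramifies at {5, 7, 29, ∞}: a division algebra.

[5, 7, 29, inf]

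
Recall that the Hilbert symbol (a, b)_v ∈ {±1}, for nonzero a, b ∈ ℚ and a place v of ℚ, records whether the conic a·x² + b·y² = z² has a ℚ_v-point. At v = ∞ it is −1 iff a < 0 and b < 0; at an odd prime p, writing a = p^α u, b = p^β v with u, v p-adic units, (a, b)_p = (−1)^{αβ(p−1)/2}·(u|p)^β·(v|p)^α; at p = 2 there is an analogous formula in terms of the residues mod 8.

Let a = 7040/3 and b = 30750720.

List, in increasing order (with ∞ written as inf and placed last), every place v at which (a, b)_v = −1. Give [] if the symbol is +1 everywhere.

[2, 3, 11, 13]

(a, b) ≡ (330, 30030) mod (ℚ^×)²; places V = {2, 3, 5, 7, 11, 13, ∞}.
(a,b)_3: α=-1, u≡2; β=1, v≡2 (mod 3); (2|3)=-1, (2|3)=-1; sign (−1)^1·-1^1·-1^-1 = -1.
(a,b)_∞: sgn(330)=+, sgn(30030)=+, so +1.
(a,b)_7: α=0, u≡4; β=1, v≡5 (mod 7); (4|7)=+1, (5|7)=-1; sign (−1)^0·+1^1·-1^0 = +1.
(a,b)_2: α=7, β=11; u≡5, v≡7 (mod 8); ε(u)ε(v)=0·1, αω(v)=7·0, βω(u)=11·1; sum ≡ 1  ⇒  -1.
(a,b)_5: α=1, u≡1; β=1, v≡4 (mod 5); (1|5)=+1, (4|5)=+1; sign (−1)^0·+1^1·+1^1 = +1.
(a,b)_13: α=0, u≡11; β=1, v≡12 (mod 13); (11|13)=-1, (12|13)=+1; sign (−1)^0·-1^1·+1^0 = -1.
(a,b)_11: α=1, u≡8; β=1, v≡2 (mod 11); (8|11)=-1, (2|11)=-1; sign (−1)^1·-1^1·-1^1 = -1.
Ram(330, 30030) = {2, 3, 11, 13}; no ℚ_2-point on the conic.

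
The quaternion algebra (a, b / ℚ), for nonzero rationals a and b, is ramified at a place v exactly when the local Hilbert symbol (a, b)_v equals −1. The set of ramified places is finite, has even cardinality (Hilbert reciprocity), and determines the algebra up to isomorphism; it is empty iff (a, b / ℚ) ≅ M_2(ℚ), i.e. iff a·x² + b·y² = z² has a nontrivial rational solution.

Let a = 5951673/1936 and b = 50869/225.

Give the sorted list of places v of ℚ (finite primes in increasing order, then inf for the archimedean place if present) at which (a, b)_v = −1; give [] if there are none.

Mod squares: a ≡ 3913, b ≡ 301. Check v ∈ {∞, 2, 3, 5, 7, 11, 13, 43}.
v=∞: 3913 > 0 and 301 > 0  ⇒  (a,b)_∞ = +1.
v=3: a=3^2·(≡1), b=3^-2·(≡1) mod 3; (1|3)=+1, (1|3)=+1; (−1)^{2·-2·1}·(+1)^-2·(+1)^2 = +1.
v=13: a=13^3·(≡8), b=13^2·(≡7) mod 13; (8|13)=-1, (7|13)=-1; (−1)^{3·2·6}·(-1)^2·(-1)^3 = -1.
v=2: v_2(a)=-4, v_2(b)=0; units ≡ 1, 5 (mod 8); ε·ε+αω+βω = 0·0+-4·1+0·0 ≡ 0  ⇒  (a,b)_2 = +1.
v=11: a=11^-2·(≡7), b=11^0·(≡1) mod 11; (7|11)=-1, (1|11)=+1; (−1)^{-2·0·5}·(-1)^0·(+1)^-2 = +1.
v=43: a=43^1·(≡37), b=43^1·(≡28) mod 43; (37|43)=-1, (28|43)=-1; (−1)^{1·1·21}·(-1)^1·(-1)^1 = -1.
v=5: a=5^0·(≡3), b=5^-2·(≡1) mod 5; (3|5)=-1, (1|5)=+1; (−1)^{0·-2·2}·(-1)^-2·(+1)^0 = +1.
v=7: a=7^1·(≡3), b=7^1·(≡1) mod 7; (3|7)=-1, (1|7)=+1; (−1)^{1·1·3}·(-1)^1·(+1)^1 = +1.
(3913, 301 / ℚ) ramifies at {13, 43}: a division algebra.

[13, 43]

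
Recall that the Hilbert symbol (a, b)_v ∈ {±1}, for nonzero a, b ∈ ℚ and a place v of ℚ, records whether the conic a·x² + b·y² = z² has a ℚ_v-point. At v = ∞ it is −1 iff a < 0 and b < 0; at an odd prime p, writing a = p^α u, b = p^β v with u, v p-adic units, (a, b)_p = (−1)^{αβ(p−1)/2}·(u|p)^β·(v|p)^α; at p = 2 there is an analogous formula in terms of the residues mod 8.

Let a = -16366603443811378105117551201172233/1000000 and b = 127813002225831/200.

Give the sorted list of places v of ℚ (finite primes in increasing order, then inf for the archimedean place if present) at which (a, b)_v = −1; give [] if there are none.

[2, 31, 37, 41]

Mod squares: a ≡ -2915457, b ≡ 168064434222. Check v ∈ {∞, 2, 3, 5, 13, 17, 19, 23, 29, 31, 37, 41, 47}.
v=23: a=23^3·(≡14), b=23^1·(≡16) mod 23; (14|23)=-1, (16|23)=+1; (−1)^{3·1·11}·(-1)^1·(+1)^3 = +1.
v=19: a=19^2·(≡11), b=19^1·(≡7) mod 19; (11|19)=+1, (7|19)=+1; (−1)^{2·1·9}·(+1)^1·(+1)^2 = +1.
v=47: a=47^3·(≡3), b=47^1·(≡35) mod 47; (3|47)=+1, (35|47)=-1; (−1)^{3·1·23}·(+1)^1·(-1)^3 = +1.
v=29: a=29^1·(≡26), b=29^1·(≡15) mod 29; (26|29)=-1, (15|29)=-1; (−1)^{1·1·14}·(-1)^1·(-1)^1 = +1.
v=5: a=5^-6·(≡3), b=5^-2·(≡2) mod 5; (3|5)=-1, (2|5)=-1; (−1)^{-6·-2·2}·(-1)^-2·(-1)^-6 = +1.
v=17: a=17^2·(≡9), b=17^0·(≡8) mod 17; (9|17)=+1, (8|17)=+1; (−1)^{2·0·8}·(+1)^0·(+1)^2 = +1.
v=3: a=3^7·(≡1), b=3^3·(≡2) mod 3; (1|3)=+1, (2|3)=-1; (−1)^{7·3·1}·(+1)^3·(-1)^7 = +1.
v=31: a=31^3·(≡25), b=31^1·(≡7) mod 31; (25|31)=+1, (7|31)=+1; (−1)^{3·1·15}·(+1)^1·(+1)^3 = -1.
v=37: a=37^2·(≡24), b=37^1·(≡15) mod 37; (24|37)=-1, (15|37)=-1; (−1)^{2·1·18}·(-1)^1·(-1)^2 = -1.
v=∞: -2915457 < 0 and 168064434222 > 0  ⇒  (a,b)_∞ = +1.
v=41: a=41^2·(≡13), b=41^1·(≡33) mod 41; (13|41)=-1, (33|41)=+1; (−1)^{2·1·20}·(-1)^1·(+1)^2 = -1.
v=2: v_2(a)=-6, v_2(b)=-3; units ≡ 7, 7 (mod 8); ε·ε+αω+βω = 1·1+-6·0+-3·0 ≡ 1  ⇒  (a,b)_2 = -1.
v=13: a=13^4·(≡4), b=13^2·(≡12) mod 13; (4|13)=+1, (12|13)=+1; (−1)^{4·2·6}·(+1)^2·(+1)^4 = +1.
(-2915457, 168064434222 / ℚ) ramifies at {2, 31, 37, 41}: a division algebra.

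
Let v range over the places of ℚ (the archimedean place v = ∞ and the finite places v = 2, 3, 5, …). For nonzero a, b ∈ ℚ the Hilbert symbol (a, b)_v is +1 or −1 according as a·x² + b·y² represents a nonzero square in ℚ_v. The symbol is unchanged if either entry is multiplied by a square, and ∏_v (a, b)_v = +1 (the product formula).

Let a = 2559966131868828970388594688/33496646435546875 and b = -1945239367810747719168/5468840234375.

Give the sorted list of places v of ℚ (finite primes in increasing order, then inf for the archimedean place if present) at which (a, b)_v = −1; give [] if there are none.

Mod squares: a ≡ 881790, b ≡ -26418. Check v ∈ {∞, 2, 3, 5, 7, 13, 17, 19, 37}.
v=3: a=3^15·(≡2), b=3^13·(≡2) mod 3; (2|3)=-1, (2|3)=-1; (−1)^{15·13·1}·(-1)^13·(-1)^15 = -1.
v=7: a=7^-9·(≡3), b=7^-7·(≡5) mod 7; (3|7)=-1, (5|7)=-1; (−1)^{-9·-7·3}·(-1)^-7·(-1)^-9 = -1.
v=2: v_2(a)=13, v_2(b)=9; units ≡ 7, 7 (mod 8); ε·ε+αω+βω = 1·1+13·0+9·0 ≡ 1  ⇒  (a,b)_2 = -1.
v=19: a=19^7·(≡18), b=19^6·(≡5) mod 19; (18|19)=-1, (5|19)=+1; (−1)^{7·6·9}·(-1)^6·(+1)^7 = +1.
v=37: a=37^4·(≡8), b=37^3·(≡9) mod 37; (8|37)=-1, (9|37)=+1; (−1)^{4·3·18}·(-1)^3·(+1)^4 = -1.
v=5: a=5^-11·(≡2), b=5^-8·(≡2) mod 5; (2|5)=-1, (2|5)=-1; (−1)^{-11·-8·2}·(-1)^-8·(-1)^-11 = -1.
v=13: a=13^1·(≡9), b=13^0·(≡8) mod 13; (9|13)=+1, (8|13)=-1; (−1)^{1·0·6}·(+1)^0·(-1)^1 = -1.
v=17: a=17^-1·(≡5), b=17^-1·(≡5) mod 17; (5|17)=-1, (5|17)=-1; (−1)^{-1·-1·8}·(-1)^-1·(-1)^-1 = +1.
v=∞: 881790 > 0 and -26418 < 0  ⇒  (a,b)_∞ = +1.
|Ram(881790, -26418)| = 6, even; anisotropic at {2, 3, 5, 7, 13, 37}.

[2, 3, 5, 7, 13, 37]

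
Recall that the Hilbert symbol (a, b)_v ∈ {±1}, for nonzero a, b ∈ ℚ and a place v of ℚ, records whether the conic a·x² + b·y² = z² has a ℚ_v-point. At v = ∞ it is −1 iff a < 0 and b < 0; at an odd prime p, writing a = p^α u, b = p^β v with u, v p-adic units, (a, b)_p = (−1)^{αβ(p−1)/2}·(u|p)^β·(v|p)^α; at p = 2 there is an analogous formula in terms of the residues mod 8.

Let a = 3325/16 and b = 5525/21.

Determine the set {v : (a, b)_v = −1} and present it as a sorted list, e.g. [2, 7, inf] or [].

[7, 17]

Mod squares: a ≡ 133, b ≡ 4641. Check v ∈ {∞, 2, 3, 5, 7, 13, 17, 19}.
v=13: a=13^0·(≡12), b=13^1·(≡6) mod 13; (12|13)=+1, (6|13)=-1; (−1)^{0·1·6}·(+1)^1·(-1)^0 = +1.
v=19: a=19^1·(≡5), b=19^0·(≡17) mod 19; (5|19)=+1, (17|19)=+1; (−1)^{1·0·9}·(+1)^0·(+1)^1 = +1.
v=7: a=7^1·(≡3), b=7^-1·(≡3) mod 7; (3|7)=-1, (3|7)=-1; (−1)^{1·-1·3}·(-1)^-1·(-1)^1 = -1.
v=5: a=5^2·(≡3), b=5^2·(≡1) mod 5; (3|5)=-1, (1|5)=+1; (−1)^{2·2·2}·(-1)^2·(+1)^2 = +1.
v=17: a=17^0·(≡7), b=17^1·(≡9) mod 17; (7|17)=-1, (9|17)=+1; (−1)^{0·1·8}·(-1)^1·(+1)^0 = -1.
v=∞: 133 > 0 and 4641 > 0  ⇒  (a,b)_∞ = +1.
v=3: a=3^0·(≡1), b=3^-1·(≡2) mod 3; (1|3)=+1, (2|3)=-1; (−1)^{0·-1·1}·(+1)^-1·(-1)^0 = +1.
v=2: v_2(a)=-4, v_2(b)=0; units ≡ 5, 1 (mod 8); ε·ε+αω+βω = 0·0+-4·0+0·1 ≡ 0  ⇒  (a,b)_2 = +1.
|Ram(133, 4641)| = 2, even; anisotropic at {7, 17}.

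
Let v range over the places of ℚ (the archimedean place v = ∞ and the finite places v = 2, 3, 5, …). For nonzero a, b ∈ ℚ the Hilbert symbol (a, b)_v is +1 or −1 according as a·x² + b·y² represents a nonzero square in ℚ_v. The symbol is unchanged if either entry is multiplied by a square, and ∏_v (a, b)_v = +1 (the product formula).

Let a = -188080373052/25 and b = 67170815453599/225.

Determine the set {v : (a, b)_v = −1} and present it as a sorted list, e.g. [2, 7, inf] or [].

Mod squares: a ≡ -5224454807, b ≡ 406351. Check v ∈ {∞, 2, 3, 5, 11, 13, 17, 23, 41, 43, 53}.
v=43: a=43^1·(≡39), b=43^2·(≡9) mod 43; (39|43)=-1, (9|43)=+1; (−1)^{1·2·21}·(-1)^2·(+1)^1 = +1.
v=17: a=17^1·(≡3), b=17^1·(≡2) mod 17; (3|17)=-1, (2|17)=+1; (−1)^{1·1·8}·(-1)^1·(+1)^1 = -1.
v=5: a=5^-2·(≡3), b=5^-2·(≡1) mod 5; (3|5)=-1, (1|5)=+1; (−1)^{-2·-2·2}·(-1)^-2·(+1)^-2 = +1.
v=41: a=41^1·(≡21), b=41^1·(≡3) mod 41; (21|41)=+1, (3|41)=-1; (−1)^{1·1·20}·(+1)^1·(-1)^1 = -1.
v=23: a=23^1·(≡5), b=23^2·(≡17) mod 23; (5|23)=-1, (17|23)=-1; (−1)^{1·2·11}·(-1)^2·(-1)^1 = -1.
v=53: a=53^1·(≡17), b=53^1·(≡27) mod 53; (17|53)=+1, (27|53)=-1; (−1)^{1·1·26}·(+1)^1·(-1)^1 = -1.
v=∞: -5224454807 < 0 and 406351 > 0  ⇒  (a,b)_∞ = +1.
v=13: a=13^1·(≡9), b=13^2·(≡9) mod 13; (9|13)=+1, (9|13)=+1; (−1)^{1·2·6}·(+1)^2·(+1)^1 = +1.
v=3: a=3^2·(≡1), b=3^-2·(≡1) mod 3; (1|3)=+1, (1|3)=+1; (−1)^{2·-2·1}·(+1)^-2·(+1)^2 = +1.
v=11: a=11^1·(≡6), b=11^1·(≡9) mod 11; (6|11)=-1, (9|11)=+1; (−1)^{1·1·5}·(-1)^1·(+1)^1 = +1.
v=2: v_2(a)=2, v_2(b)=0; units ≡ 1, 7 (mod 8); ε·ε+αω+βω = 0·1+2·0+0·0 ≡ 0  ⇒  (a,b)_2 = +1.
|Ram(-5224454807, 406351)| = 4, even; anisotropic at {17, 23, 41, 53}.

[17, 23, 41, 53]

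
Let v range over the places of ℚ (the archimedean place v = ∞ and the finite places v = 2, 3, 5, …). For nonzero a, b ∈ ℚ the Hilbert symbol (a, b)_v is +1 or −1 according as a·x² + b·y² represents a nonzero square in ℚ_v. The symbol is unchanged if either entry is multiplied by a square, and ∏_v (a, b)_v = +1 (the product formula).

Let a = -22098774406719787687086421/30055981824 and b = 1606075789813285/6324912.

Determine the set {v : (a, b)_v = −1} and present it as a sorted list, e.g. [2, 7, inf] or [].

Mod squares: a ≡ -51359, b ≡ 255. Check v ∈ {∞, 2, 3, 5, 7, 11, 17, 19, 23, 29}.
v=7: a=7^11·(≡3), b=7^6·(≡5) mod 7; (3|7)=-1, (5|7)=-1; (−1)^{11·6·3}·(-1)^6·(-1)^11 = -1.
v=2: v_2(a)=-8, v_2(b)=-4; units ≡ 1, 7 (mod 8); ε·ε+αω+βω = 0·1+-8·0+-4·0 ≡ 0  ⇒  (a,b)_2 = +1.
v=17: a=17^2·(≡13), b=17^1·(≡13) mod 17; (13|17)=+1, (13|17)=+1; (−1)^{2·1·8}·(+1)^1·(+1)^2 = +1.
v=29: a=29^3·(≡19), b=29^2·(≡22) mod 29; (19|29)=-1, (22|29)=+1; (−1)^{3·2·14}·(-1)^2·(+1)^3 = +1.
v=23: a=23^3·(≡19), b=23^2·(≡16) mod 23; (19|23)=-1, (16|23)=+1; (−1)^{3·2·11}·(-1)^2·(+1)^3 = +1.
v=∞: -51359 < 0 and 255 > 0  ⇒  (a,b)_∞ = +1.
v=5: a=5^0·(≡1), b=5^1·(≡1) mod 5; (1|5)=+1, (1|5)=+1; (−1)^{0·1·2}·(+1)^1·(+1)^0 = +1.
v=19: a=19^4·(≡7), b=19^2·(≡18) mod 19; (7|19)=+1, (18|19)=-1; (−1)^{4·2·9}·(+1)^2·(-1)^4 = +1.
v=11: a=11^-5·(≡7), b=11^-4·(≡7) mod 11; (7|11)=-1, (7|11)=-1; (−1)^{-5·-4·5}·(-1)^-4·(-1)^-5 = -1.
v=3: a=3^-6·(≡1), b=3^-3·(≡1) mod 3; (1|3)=+1, (1|3)=+1; (−1)^{-6·-3·1}·(+1)^-3·(+1)^-6 = +1.
(-51359, 255 / ℚ) ramifies at {7, 11}: a division algebra.

[7, 11]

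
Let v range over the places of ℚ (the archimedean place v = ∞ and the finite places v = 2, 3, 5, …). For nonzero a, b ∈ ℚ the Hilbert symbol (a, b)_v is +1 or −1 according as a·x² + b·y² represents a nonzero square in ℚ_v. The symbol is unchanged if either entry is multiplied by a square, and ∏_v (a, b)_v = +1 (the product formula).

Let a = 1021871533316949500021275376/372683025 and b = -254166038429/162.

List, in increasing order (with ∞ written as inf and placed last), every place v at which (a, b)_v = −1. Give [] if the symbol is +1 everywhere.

Mod squares: a ≡ 119, b ≡ -1978. Check v ∈ {∞, 2, 3, 5, 7, 11, 13, 17, 23, 41, 43}.
v=17: a=17^3·(≡10), b=17^2·(≡7) mod 17; (10|17)=-1, (7|17)=-1; (−1)^{3·2·8}·(-1)^2·(-1)^3 = -1.
v=∞: 119 > 0 and -1978 < 0  ⇒  (a,b)_∞ = +1.
v=3: a=3^-6·(≡2), b=3^-4·(≡2) mod 3; (2|3)=-1, (2|3)=-1; (−1)^{-6·-4·1}·(-1)^-4·(-1)^-6 = +1.
v=11: a=11^-2·(≡1), b=11^0·(≡2) mod 11; (1|11)=+1, (2|11)=-1; (−1)^{-2·0·5}·(+1)^0·(-1)^-2 = +1.
v=41: a=41^4·(≡16), b=41^2·(≡21) mod 41; (16|41)=+1, (21|41)=+1; (−1)^{4·2·20}·(+1)^2·(+1)^4 = +1.
v=2: v_2(a)=4, v_2(b)=-1; units ≡ 7, 3 (mod 8); ε·ε+αω+βω = 1·1+4·1+-1·0 ≡ 1  ⇒  (a,b)_2 = -1.
v=13: a=13^-2·(≡6), b=13^0·(≡8) mod 13; (6|13)=-1, (8|13)=-1; (−1)^{-2·0·6}·(-1)^0·(-1)^-2 = +1.
v=43: a=43^2·(≡3), b=43^1·(≡1) mod 43; (3|43)=-1, (1|43)=+1; (−1)^{2·1·21}·(-1)^1·(+1)^2 = -1.
v=5: a=5^-2·(≡1), b=5^0·(≡3) mod 5; (1|5)=+1, (3|5)=-1; (−1)^{-2·0·2}·(+1)^0·(-1)^-2 = +1.
v=7: a=7^5·(≡5), b=7^0·(≡5) mod 7; (5|7)=-1, (5|7)=-1; (−1)^{5·0·3}·(-1)^0·(-1)^5 = -1.
v=23: a=23^6·(≡3), b=23^3·(≡9) mod 23; (3|23)=+1, (9|23)=+1; (−1)^{6·3·11}·(+1)^3·(+1)^6 = +1.
(119, -1978 / ℚ) ramifies at {2, 7, 17, 43}: a division algebra.

[2, 7, 17, 43]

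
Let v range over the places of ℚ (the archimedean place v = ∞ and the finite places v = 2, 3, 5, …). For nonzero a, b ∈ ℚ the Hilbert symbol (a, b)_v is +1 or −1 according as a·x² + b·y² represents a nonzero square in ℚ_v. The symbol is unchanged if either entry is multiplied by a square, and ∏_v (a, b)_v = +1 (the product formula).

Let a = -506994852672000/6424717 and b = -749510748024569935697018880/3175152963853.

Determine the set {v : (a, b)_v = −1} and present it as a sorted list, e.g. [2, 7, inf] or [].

[2, 7, 13, inf]

(a, b) ≡ (-10010, -65) mod (ℚ^×)²; places V = {2, 3, 5, 7, 11, 13, 19, 23, 37, ∞}.
(a,b)_13: α=-1, u≡9; β=-1, v≡2 (mod 13); (9|13)=+1, (2|13)=-1; sign (−1)^0·+1^-1·-1^-1 = -1.
(a,b)_23: α=2, u≡4; β=2, v≡1 (mod 23); (4|23)=+1, (1|23)=+1; sign (−1)^0·+1^2·+1^2 = +1.
(a,b)_11: α=1, u≡4; β=2, v≡3 (mod 11); (4|11)=+1, (3|11)=+1; sign (−1)^0·+1^2·+1^1 = +1.
(a,b)_2: α=9, β=20; u≡3, v≡7 (mod 8); ε(u)ε(v)=1·1, αω(v)=9·0, βω(u)=20·1; sum ≡ 1  ⇒  -1.
(a,b)_5: α=3, u≡2; β=1, v≡3 (mod 5); (2|5)=-1, (3|5)=-1; sign (−1)^0·-1^1·-1^3 = +1.
(a,b)_∞: sgn(-10010)=−, sgn(-65)=−, so -1.
(a,b)_3: α=4, u≡1; β=18, v≡1 (mod 3); (1|3)=+1, (1|3)=+1; sign (−1)^0·+1^18·+1^4 = +1.
(a,b)_19: α=-2, u≡12; β=-4, v≡9 (mod 19); (12|19)=-1, (9|19)=+1; sign (−1)^0·-1^-4·+1^-2 = +1.
(a,b)_37: α=-2, u≡23; β=-4, v≡16 (mod 37); (23|37)=-1, (16|37)=+1; sign (−1)^0·-1^-4·+1^-2 = +1.
(a,b)_7: α=5, u≡3; β=8, v≡5 (mod 7); (3|7)=-1, (5|7)=-1; sign (−1)^0·-1^8·-1^5 = -1.
|Ram(-10010, -65)| = 4, even; anisotropic at {2, 7, 13, ∞}.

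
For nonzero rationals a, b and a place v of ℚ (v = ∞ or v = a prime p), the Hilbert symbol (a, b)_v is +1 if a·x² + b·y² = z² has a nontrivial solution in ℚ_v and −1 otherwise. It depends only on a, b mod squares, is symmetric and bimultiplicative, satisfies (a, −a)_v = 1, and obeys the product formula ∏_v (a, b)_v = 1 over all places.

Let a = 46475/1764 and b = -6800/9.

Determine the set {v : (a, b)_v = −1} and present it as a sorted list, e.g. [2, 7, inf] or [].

[2, 17]

Mod squares: a ≡ 11, b ≡ -17. Check v ∈ {∞, 2, 3, 5, 7, 11, 13, 17}.
v=11: a=11^1·(≡3), b=11^0·(≡1) mod 11; (3|11)=+1, (1|11)=+1; (−1)^{1·0·5}·(+1)^0·(+1)^1 = +1.
v=13: a=13^2·(≡6), b=13^0·(≡10) mod 13; (6|13)=-1, (10|13)=+1; (−1)^{2·0·6}·(-1)^0·(+1)^2 = +1.
v=2: v_2(a)=-2, v_2(b)=4; units ≡ 3, 7 (mod 8); ε·ε+αω+βω = 1·1+-2·0+4·1 ≡ 1  ⇒  (a,b)_2 = -1.
v=5: a=5^2·(≡1), b=5^2·(≡2) mod 5; (1|5)=+1, (2|5)=-1; (−1)^{2·2·2}·(+1)^2·(-1)^2 = +1.
v=17: a=17^0·(≡5), b=17^1·(≡16) mod 17; (5|17)=-1, (16|17)=+1; (−1)^{0·1·8}·(-1)^1·(+1)^0 = -1.
v=7: a=7^-2·(≡2), b=7^0·(≡2) mod 7; (2|7)=+1, (2|7)=+1; (−1)^{-2·0·3}·(+1)^0·(+1)^-2 = +1.
v=3: a=3^-2·(≡2), b=3^-2·(≡1) mod 3; (2|3)=-1, (1|3)=+1; (−1)^{-2·-2·1}·(-1)^-2·(+1)^-2 = +1.
v=∞: 11 > 0 and -17 < 0  ⇒  (a,b)_∞ = +1.
(11, -17 / ℚ) ramifies at {2, 17}: a division algebra.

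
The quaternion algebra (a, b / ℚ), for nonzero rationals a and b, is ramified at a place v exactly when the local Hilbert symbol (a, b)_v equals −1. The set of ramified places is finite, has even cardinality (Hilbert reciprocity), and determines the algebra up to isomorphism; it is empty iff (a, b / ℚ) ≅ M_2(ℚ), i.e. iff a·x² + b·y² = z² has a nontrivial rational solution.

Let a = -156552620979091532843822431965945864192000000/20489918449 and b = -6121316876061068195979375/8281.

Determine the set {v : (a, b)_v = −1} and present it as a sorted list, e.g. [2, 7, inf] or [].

Mod squares: a ≡ -1530098, b ≡ -23. Check v ∈ {∞, 2, 3, 5, 7, 11, 13, 23, 29, 31, 37}.
v=2: v_2(a)=19, v_2(b)=0; units ≡ 7, 1 (mod 8); ε·ε+αω+βω = 1·0+19·0+0·0 ≡ 0  ⇒  (a,b)_2 = +1.
v=7: a=7^-2·(≡2), b=7^-2·(≡6) mod 7; (2|7)=+1, (6|7)=-1; (−1)^{-2·-2·3}·(+1)^-2·(-1)^-2 = +1.
v=5: a=5^6·(≡3), b=5^4·(≡3) mod 5; (3|5)=-1, (3|5)=-1; (−1)^{6·4·2}·(-1)^4·(-1)^6 = +1.
v=31: a=31^3·(≡9), b=31^2·(≡4) mod 31; (9|31)=+1, (4|31)=+1; (−1)^{3·2·15}·(+1)^2·(+1)^3 = +1.
v=13: a=13^-4·(≡8), b=13^-2·(≡9) mod 13; (8|13)=-1, (9|13)=+1; (−1)^{-4·-2·6}·(-1)^-2·(+1)^-4 = +1.
v=29: a=29^3·(≡3), b=29^2·(≡24) mod 29; (3|29)=-1, (24|29)=+1; (−1)^{3·2·14}·(-1)^2·(+1)^3 = +1.
v=3: a=3^16·(≡1), b=3^12·(≡1) mod 3; (1|3)=+1, (1|3)=+1; (−1)^{16·12·1}·(+1)^12·(+1)^16 = +1.
v=11: a=11^-4·(≡2), b=11^0·(≡10) mod 11; (2|11)=-1, (10|11)=-1; (−1)^{-4·0·5}·(-1)^0·(-1)^-4 = +1.
v=37: a=37^7·(≡10), b=37^4·(≡31) mod 37; (10|37)=+1, (31|37)=-1; (−1)^{7·4·18}·(+1)^4·(-1)^7 = -1.
v=∞: -1530098 < 0 and -23 < 0  ⇒  (a,b)_∞ = -1.
v=23: a=23^5·(≡4), b=23^3·(≡11) mod 23; (4|23)=+1, (11|23)=-1; (−1)^{5·3·11}·(+1)^3·(-1)^5 = +1.
|Ram(-1530098, -23)| = 2, even; anisotropic at {37, ∞}.

[37, inf]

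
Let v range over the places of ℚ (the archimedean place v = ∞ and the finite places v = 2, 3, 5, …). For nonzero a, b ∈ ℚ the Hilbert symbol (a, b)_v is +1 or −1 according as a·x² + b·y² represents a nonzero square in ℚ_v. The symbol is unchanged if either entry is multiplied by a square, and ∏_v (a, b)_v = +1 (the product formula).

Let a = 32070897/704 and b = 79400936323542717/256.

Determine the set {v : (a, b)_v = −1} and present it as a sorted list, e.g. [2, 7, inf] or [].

[29, 37]

(a, b) ≡ (483923, 37) mod (ℚ^×)²; places V = {2, 3, 11, 13, 29, 37, 41, ∞}.
(a,b)_29: α=1, u≡19; β=2, v≡12 (mod 29); (19|29)=-1, (12|29)=-1; sign (−1)^0·-1^2·-1^1 = -1.
(a,b)_3: α=6, u≡2; β=8, v≡1 (mod 3); (2|3)=-1, (1|3)=+1; sign (−1)^0·-1^8·+1^6 = +1.
(a,b)_∞: sgn(483923)=+, sgn(37)=+, so +1.
(a,b)_41: α=1, u≡32; β=2, v≡25 (mod 41); (32|41)=+1, (25|41)=+1; sign (−1)^0·+1^2·+1^1 = +1.
(a,b)_13: α=0, u≡7; β=2, v≡11 (mod 13); (7|13)=-1, (11|13)=-1; sign (−1)^0·-1^2·-1^0 = +1.
(a,b)_2: α=-6, β=-8; u≡3, v≡5 (mod 8); ε(u)ε(v)=1·0, αω(v)=-6·1, βω(u)=-8·1; sum ≡ 0  ⇒  +1.
(a,b)_11: α=-1, u≡5; β=0, v≡5 (mod 11); (5|11)=+1, (5|11)=+1; sign (−1)^0·+1^0·+1^-1 = +1.
(a,b)_37: α=1, u≡19; β=3, v≡9 (mod 37); (19|37)=-1, (9|37)=+1; sign (−1)^0·-1^3·+1^1 = -1.
Ram(483923, 37) = {29, 37}; no ℚ_29-point on the conic.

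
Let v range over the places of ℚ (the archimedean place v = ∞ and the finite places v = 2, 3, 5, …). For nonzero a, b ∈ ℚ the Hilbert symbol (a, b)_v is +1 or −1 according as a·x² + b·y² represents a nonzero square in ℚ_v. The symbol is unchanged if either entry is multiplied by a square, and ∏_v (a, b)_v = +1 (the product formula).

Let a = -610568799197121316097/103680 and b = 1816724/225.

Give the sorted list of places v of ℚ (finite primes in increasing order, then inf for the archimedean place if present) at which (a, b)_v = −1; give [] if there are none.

Mod squares: a ≡ -6163885, b ≡ 9269. Check v ∈ {∞, 2, 3, 5, 7, 13, 19, 23, 31}.
v=5: a=5^-1·(≡3), b=5^-2·(≡1) mod 5; (3|5)=-1, (1|5)=+1; (−1)^{-1·-2·2}·(-1)^-2·(+1)^-1 = +1.
v=23: a=23^3·(≡1), b=23^1·(≡8) mod 23; (1|23)=+1, (8|23)=+1; (−1)^{3·1·11}·(+1)^1·(+1)^3 = -1.
v=∞: -6163885 < 0 and 9269 > 0  ⇒  (a,b)_∞ = +1.
v=31: a=31^3·(≡12), b=31^1·(≡25) mod 31; (12|31)=-1, (25|31)=+1; (−1)^{3·1·15}·(-1)^1·(+1)^3 = +1.
v=19: a=19^1·(≡10), b=19^0·(≡6) mod 19; (10|19)=-1, (6|19)=+1; (−1)^{1·0·9}·(-1)^0·(+1)^1 = +1.
v=13: a=13^3·(≡4), b=13^1·(≡6) mod 13; (4|13)=+1, (6|13)=-1; (−1)^{3·1·6}·(+1)^1·(-1)^3 = -1.
v=2: v_2(a)=-8, v_2(b)=2; units ≡ 3, 5 (mod 8); ε·ε+αω+βω = 1·0+-8·1+2·1 ≡ 0  ⇒  (a,b)_2 = +1.
v=7: a=7^9·(≡3), b=7^2·(≡4) mod 7; (3|7)=-1, (4|7)=+1; (−1)^{9·2·3}·(-1)^2·(+1)^9 = +1.
v=3: a=3^-4·(≡2), b=3^-2·(≡2) mod 3; (2|3)=-1, (2|3)=-1; (−1)^{-4·-2·1}·(-1)^-2·(-1)^-4 = +1.
(-6163885, 9269 / ℚ) ramifies at {13, 23}: a division algebra.

[13, 23]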